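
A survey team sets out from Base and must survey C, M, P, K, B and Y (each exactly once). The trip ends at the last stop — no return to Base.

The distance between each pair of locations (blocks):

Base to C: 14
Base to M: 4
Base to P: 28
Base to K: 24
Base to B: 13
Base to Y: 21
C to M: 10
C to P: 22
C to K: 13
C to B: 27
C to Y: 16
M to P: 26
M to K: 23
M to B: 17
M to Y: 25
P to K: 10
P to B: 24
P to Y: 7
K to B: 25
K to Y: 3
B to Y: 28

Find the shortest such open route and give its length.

There are 6! = 720 possible orderings.
Base → C → M → P → K → B → Y: 14+10+26+10+25+28 = 113
Base → C → M → P → K → Y → B: 14+10+26+10+3+28 = 91
Base → C → M → P → B → K → Y: 14+10+26+24+25+3 = 102
Base → C → M → P → B → Y → K: 14+10+26+24+28+3 = 105
Base → C → M → P → Y → K → B: 14+10+26+7+3+25 = 85
Base → C → M → P → Y → B → K: 14+10+26+7+28+25 = 110
Base → C → M → K → P → B → Y: 14+10+23+10+24+28 = 109
Base → C → M → K → P → Y → B: 14+10+23+10+7+28 = 92
… (712 more)
Base → M → C → K → Y → P → B: 4+10+13+3+7+24 = 61  ← best
The minimum is 61.
One shortest path: Base → M → C → K → Y → P → B.

Minimum one-way distance = 61 blocks.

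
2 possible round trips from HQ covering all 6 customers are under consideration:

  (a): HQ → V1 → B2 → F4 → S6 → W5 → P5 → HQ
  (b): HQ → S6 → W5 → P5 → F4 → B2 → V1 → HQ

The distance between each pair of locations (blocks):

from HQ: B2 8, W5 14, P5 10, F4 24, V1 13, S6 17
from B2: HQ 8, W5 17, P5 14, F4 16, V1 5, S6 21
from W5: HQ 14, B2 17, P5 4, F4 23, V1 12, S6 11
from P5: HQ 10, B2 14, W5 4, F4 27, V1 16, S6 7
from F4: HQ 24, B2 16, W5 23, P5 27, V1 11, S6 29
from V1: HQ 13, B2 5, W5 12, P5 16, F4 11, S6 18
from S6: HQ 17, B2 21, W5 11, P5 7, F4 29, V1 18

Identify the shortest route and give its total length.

(a): 13 + 5 + 16 + 29 + 11 + 4 + 10 = 88
(b): 17 + 11 + 4 + 27 + 16 + 5 + 13 = 93

88 blocks — (a) is the shortest.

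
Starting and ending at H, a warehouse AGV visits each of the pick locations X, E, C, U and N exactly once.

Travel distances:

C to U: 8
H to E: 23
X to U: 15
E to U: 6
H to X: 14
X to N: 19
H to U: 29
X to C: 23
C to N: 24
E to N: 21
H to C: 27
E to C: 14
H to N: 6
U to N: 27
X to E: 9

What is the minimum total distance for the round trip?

With 5 stops there are 5!/2 = 60 distinct round trips (a route and its reverse cost the same).
H - X - E - C - U - N - H: 14+9+14+8+27+6 = 78
H - X - E - C - N - U - H: 14+9+14+24+27+29 = 117
H - X - E - U - C - N - H: 14+9+6+8+24+6 = 67
H - X - E - U - N - C - H: 14+9+6+27+24+27 = 107
H - X - E - N - C - U - H: 14+9+21+24+8+29 = 105
H - X - E - N - U - C - H: 14+9+21+27+8+27 = 106
H - X - C - E - U - N - H: 14+23+14+6+27+6 = 90
H - X - C - E - N - U - H: 14+23+14+21+27+29 = 128
H - X - C - U - E - N - H: 14+23+8+6+21+6 = 78
H - X - C - U - N - E - H: 14+23+8+27+21+23 = 116
H - X - C - N - E - U - H: 14+23+24+21+6+29 = 117
H - X - C - N - U - E - H: 14+23+24+27+6+23 = 117
H - X - U - E - C - N - H: 14+15+6+14+24+6 = 79
H - X - U - E - N - C - H: 14+15+6+21+24+27 = 107
… (46 more)
The minimum is 67.
One optimal route: H → X → E → U → C → N → H (or its reverse).

67 — the shortest possible round trip.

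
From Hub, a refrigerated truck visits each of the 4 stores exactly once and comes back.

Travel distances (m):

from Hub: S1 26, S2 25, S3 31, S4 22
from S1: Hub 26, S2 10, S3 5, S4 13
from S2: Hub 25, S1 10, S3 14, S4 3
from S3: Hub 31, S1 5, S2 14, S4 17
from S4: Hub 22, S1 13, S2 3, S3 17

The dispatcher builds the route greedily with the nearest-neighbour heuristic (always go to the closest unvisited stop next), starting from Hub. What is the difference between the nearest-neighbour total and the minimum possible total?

From Hub: S4=22, S2=25, S1=26, S3=31 → choose S4 (22).
From S4: S2=3, S1=13, S3=17 → choose S2 (3).
From S2: S1=10, S3=14 → choose S1 (10).
From S1: S3=5 → choose S3 (5).
NN route Hub → S4 → S2 → S1 → S3 → Hub costs 71.
Optimal: Hub → S1 → S3 → S2 → S4 → Hub costs 70 (by enumerating all 12 distinct tours).
Excess = 71 − 70 = 1.

The nearest-neighbour route is 1 m longer than optimal.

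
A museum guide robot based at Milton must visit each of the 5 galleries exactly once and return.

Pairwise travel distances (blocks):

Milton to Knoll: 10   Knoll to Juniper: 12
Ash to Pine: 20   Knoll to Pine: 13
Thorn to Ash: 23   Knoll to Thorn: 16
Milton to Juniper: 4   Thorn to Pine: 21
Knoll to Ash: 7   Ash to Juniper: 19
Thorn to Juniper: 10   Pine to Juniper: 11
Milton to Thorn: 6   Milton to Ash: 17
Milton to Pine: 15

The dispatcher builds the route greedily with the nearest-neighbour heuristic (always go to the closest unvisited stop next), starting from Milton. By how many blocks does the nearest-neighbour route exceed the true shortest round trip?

From Milton: Juniper=4, Thorn=6, Knoll=10, Pine=15, Ash=17 → choose Juniper (4).
From Juniper: Thorn=10, Pine=11, Knoll=12, Ash=19 → choose Thorn (10).
From Thorn: Knoll=16, Pine=21, Ash=23 → choose Knoll (16).
From Knoll: Ash=7, Pine=13 → choose Ash (7).
From Ash: Pine=20 → choose Pine (20).
NN route Milton → Juniper → Thorn → Knoll → Ash → Pine → Milton costs 72.
Optimal: Milton → Knoll → Ash → Pine → Juniper → Thorn → Milton costs 64 (by enumerating all 60 distinct tours).
Excess = 72 − 64 = 8.

8 blocks longer than the optimal tour.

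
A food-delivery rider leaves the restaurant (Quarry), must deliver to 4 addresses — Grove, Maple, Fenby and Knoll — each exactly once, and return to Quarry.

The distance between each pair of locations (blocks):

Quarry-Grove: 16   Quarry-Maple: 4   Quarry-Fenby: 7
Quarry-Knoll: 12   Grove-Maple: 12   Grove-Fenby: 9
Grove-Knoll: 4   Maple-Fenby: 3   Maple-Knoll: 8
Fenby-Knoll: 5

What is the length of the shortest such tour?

Quarry - Grove - Maple - Fenby - Knoll - Quarry: 16+12+3+5+12 = 48
Quarry - Grove - Maple - Knoll - Fenby - Quarry: 16+12+8+5+7 = 48
Quarry - Grove - Fenby - Maple - Knoll - Quarry: 16+9+3+8+12 = 48
Quarry - Grove - Fenby - Knoll - Maple - Quarry: 16+9+5+8+4 = 42
Quarry - Grove - Knoll - Maple - Fenby - Quarry: 16+4+8+3+7 = 38
Quarry - Grove - Knoll - Fenby - Maple - Quarry: 16+4+5+3+4 = 32
Quarry - Maple - Grove - Fenby - Knoll - Quarry: 4+12+9+5+12 = 42
Quarry - Maple - Grove - Knoll - Fenby - Quarry: 4+12+4+5+7 = 32
Quarry - Maple - Fenby - Grove - Knoll - Quarry: 4+3+9+4+12 = 32
Quarry - Maple - Knoll - Grove - Fenby - Quarry: 4+8+4+9+7 = 32
Quarry - Fenby - Grove - Maple - Knoll - Quarry: 7+9+12+8+12 = 48
Quarry - Fenby - Maple - Grove - Knoll - Quarry: 7+3+12+4+12 = 38
The minimum is 32.
One optimal route: Quarry → Grove → Knoll → Fenby → Maple → Quarry (or its reverse).

Minimum total distance: 32 blocks.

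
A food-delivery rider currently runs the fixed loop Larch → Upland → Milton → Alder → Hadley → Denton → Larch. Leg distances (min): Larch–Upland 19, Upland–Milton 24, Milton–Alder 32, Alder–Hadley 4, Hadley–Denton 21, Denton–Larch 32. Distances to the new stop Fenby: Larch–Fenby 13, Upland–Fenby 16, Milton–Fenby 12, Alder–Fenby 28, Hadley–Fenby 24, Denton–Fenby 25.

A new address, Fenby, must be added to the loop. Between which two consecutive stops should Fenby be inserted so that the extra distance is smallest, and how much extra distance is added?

Insertion cost between consecutive stops i–j is d(i,Fenby) + d(Fenby,j) − d(i,j):
  between Larch and Upland: 13 + 16 − 19 = 10
  between Upland and Milton: 16 + 12 − 24 = 4
  between Milton and Alder: 12 + 28 − 32 = 8
  between Alder and Hadley: 28 + 24 − 4 = 48
  between Hadley and Denton: 24 + 25 − 21 = 28
  between Denton and Larch: 25 + 13 − 32 = 6
Cheapest insertion is between Upland and Milton, adding 4.
New total = 132 + 4 = 136.

Adding 4 min by placing Fenby on the Upland–Milton leg.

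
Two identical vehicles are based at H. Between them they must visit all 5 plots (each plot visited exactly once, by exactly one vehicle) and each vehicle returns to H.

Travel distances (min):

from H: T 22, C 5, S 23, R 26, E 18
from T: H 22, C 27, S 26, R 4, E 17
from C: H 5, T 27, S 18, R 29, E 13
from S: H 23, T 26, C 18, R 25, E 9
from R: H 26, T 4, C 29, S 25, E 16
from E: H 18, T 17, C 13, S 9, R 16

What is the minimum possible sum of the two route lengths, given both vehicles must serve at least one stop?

There are 2^4 − 1 = 15 ways to divide the 5 stops into two non-empty groups. For each, the best each vehicle can do is its own shortest tour through its group:
  {T} + {C, S, R, E}: 44 + 74 = 118
  {C} + {T, S, R, E}: 10 + 74 = 84
  {T, C} + {S, R, E}: 54 + 74 = 128
  {S} + {T, C, R, E}: 46 + 60 = 106
  {T, S} + {C, R, E}: 71 + 60 = 131
  {C, S} + {T, R, E}: 46 + 60 = 106
  … (15 splits in total)
Best: vehicle 1 H → C → H = 10; vehicle 2 H → T → R → E → S → H = 74; combined 84.

Minimum combined distance: 84 min.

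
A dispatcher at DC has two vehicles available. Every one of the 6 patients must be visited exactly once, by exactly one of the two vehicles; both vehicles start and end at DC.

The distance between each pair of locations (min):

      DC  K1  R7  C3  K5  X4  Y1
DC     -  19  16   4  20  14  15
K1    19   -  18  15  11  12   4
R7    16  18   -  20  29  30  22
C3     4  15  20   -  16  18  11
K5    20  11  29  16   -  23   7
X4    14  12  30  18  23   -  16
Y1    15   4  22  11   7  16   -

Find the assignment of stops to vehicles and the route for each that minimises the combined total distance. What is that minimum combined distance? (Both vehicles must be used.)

89 min — the smallest possible combined total.

Check every non-empty split of the stops between the two vehicles; for each half take its own optimal tour:
  {K1} + {R7, C3, K5, X4, Y1}: 38 + 89 = 127
  {R7} + {K1, C3, K5, X4, Y1}: 32 + 57 = 89
  {K1, R7} + {C3, K5, X4, Y1}: 53 + 57 = 110
  {C3} + {K1, R7, K5, X4, Y1}: 8 + 82 = 90
  {K1, C3} + {R7, K5, X4, Y1}: 38 + 82 = 120
  {R7, C3} + {K1, K5, X4, Y1}: 40 + 57 = 97
  … (31 splits in total)
Best: vehicle 1 DC → R7 → DC = 32; vehicle 2 DC → C3 → K5 → Y1 → K1 → X4 → DC = 57; combined 89.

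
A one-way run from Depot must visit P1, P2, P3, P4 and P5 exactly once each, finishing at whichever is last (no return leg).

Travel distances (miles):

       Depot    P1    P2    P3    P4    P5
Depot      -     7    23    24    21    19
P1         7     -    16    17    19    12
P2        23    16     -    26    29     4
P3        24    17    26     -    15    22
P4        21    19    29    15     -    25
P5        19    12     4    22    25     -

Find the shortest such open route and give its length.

There are 5! = 120 possible orderings.
Depot - P1 - P2 - P3 - P4 - P5: 7+16+26+15+25 = 89
Depot - P1 - P2 - P3 - P5 - P4: 7+16+26+22+25 = 96
Depot - P1 - P2 - P4 - P3 - P5: 7+16+29+15+22 = 89
Depot - P1 - P2 - P4 - P5 - P3: 7+16+29+25+22 = 99
Depot - P1 - P2 - P5 - P3 - P4: 7+16+4+22+15 = 64
Depot - P1 - P2 - P5 - P4 - P3: 7+16+4+25+15 = 67
Depot - P1 - P3 - P2 - P4 - P5: 7+17+26+29+25 = 104
Depot - P1 - P3 - P2 - P5 - P4: 7+17+26+4+25 = 79
Depot - P1 - P3 - P4 - P2 - P5: 7+17+15+29+4 = 72
Depot - P1 - P3 - P4 - P5 - P2: 7+17+15+25+4 = 68
Depot - P1 - P3 - P5 - P2 - P4: 7+17+22+4+29 = 79
Depot - P1 - P3 - P5 - P4 - P2: 7+17+22+25+29 = 100
Depot - P1 - P4 - P2 - P3 - P5: 7+19+29+26+22 = 103
Depot - P1 - P4 - P2 - P5 - P3: 7+19+29+4+22 = 81
… (106 more)
The minimum is 64.
One shortest path: Depot → P1 → P2 → P5 → P3 → P4.

Minimum one-way distance = 64 miles.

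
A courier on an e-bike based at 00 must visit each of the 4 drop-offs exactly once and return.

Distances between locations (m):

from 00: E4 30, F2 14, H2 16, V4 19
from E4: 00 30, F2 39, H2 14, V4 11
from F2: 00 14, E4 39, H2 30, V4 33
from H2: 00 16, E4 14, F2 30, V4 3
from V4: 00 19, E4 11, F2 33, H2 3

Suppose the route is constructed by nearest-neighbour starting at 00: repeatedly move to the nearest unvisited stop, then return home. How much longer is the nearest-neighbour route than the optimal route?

The nearest-neighbour route is 5 m longer than optimal.

00: F2=14, H2=16, V4=19, E4=30 ⇒ F2
F2: H2=30, V4=33, E4=39 ⇒ H2
H2: V4=3, E4=14 ⇒ V4
V4: E4=11 ⇒ E4
NN route 00 → F2 → H2 → V4 → E4 → 00 costs 88.
Optimal: 00 → F2 → E4 → V4 → H2 → 00 costs 83 (by enumerating all 12 distinct tours).
Excess = 88 − 83 = 5.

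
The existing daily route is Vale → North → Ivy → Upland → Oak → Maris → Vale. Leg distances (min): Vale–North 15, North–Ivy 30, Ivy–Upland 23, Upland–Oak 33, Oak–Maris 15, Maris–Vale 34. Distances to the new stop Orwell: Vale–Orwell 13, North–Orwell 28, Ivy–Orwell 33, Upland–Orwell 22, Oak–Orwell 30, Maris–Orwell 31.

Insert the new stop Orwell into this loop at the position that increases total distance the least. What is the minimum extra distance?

Minimum extra distance: 10 min, inserting Orwell between Maris and Vale.

Insertion cost between consecutive stops i–j is d(i,Orwell) + d(Orwell,j) − d(i,j):
  between Vale and North: 13 + 28 − 15 = 26
  between North and Ivy: 28 + 33 − 30 = 31
  between Ivy and Upland: 33 + 22 − 23 = 32
  between Upland and Oak: 22 + 30 − 33 = 19
  between Oak and Maris: 30 + 31 − 15 = 46
  between Maris and Vale: 31 + 13 − 34 = 10
Cheapest insertion is between Maris and Vale, adding 10.
New total = 150 + 10 = 160.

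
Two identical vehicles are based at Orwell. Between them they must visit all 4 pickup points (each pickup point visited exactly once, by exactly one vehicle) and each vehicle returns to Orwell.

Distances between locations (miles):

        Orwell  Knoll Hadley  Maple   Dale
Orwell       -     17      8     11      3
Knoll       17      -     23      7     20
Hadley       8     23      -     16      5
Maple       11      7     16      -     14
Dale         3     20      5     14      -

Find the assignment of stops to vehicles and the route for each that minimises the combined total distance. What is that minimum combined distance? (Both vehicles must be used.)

Minimum combined distance: 51 miles.

Try each way of splitting the stops between the two vehicles (each non-empty) and, for each split, find the best tour for each vehicle:
  {Knoll} + {Hadley, Maple, Dale}: 34 + 35 = 69
  {Hadley} + {Knoll, Maple, Dale}: 16 + 41 = 57
  {Knoll, Hadley} + {Maple, Dale}: 48 + 28 = 76
  {Maple} + {Knoll, Hadley, Dale}: 22 + 48 = 70
  {Knoll, Maple} + {Hadley, Dale}: 35 + 16 = 51
  {Hadley, Maple} + {Knoll, Dale}: 35 + 40 = 75
  … (7 splits in total)
Best: vehicle 1 Orwell → Knoll → Maple → Orwell = 35; vehicle 2 Orwell → Hadley → Dale → Orwell = 16; combined 51.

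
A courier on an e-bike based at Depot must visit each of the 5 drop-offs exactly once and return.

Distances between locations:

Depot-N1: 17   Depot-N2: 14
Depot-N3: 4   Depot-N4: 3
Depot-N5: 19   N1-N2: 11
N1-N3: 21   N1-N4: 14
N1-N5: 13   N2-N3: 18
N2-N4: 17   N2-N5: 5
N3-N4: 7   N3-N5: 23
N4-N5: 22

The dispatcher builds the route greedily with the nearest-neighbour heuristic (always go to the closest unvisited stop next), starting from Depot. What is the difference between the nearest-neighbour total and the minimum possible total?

From Depot: N4=3, N3=4, N2=14, N1=17, N5=19 → choose N4 (3).
From N4: N3=7, N1=14, N2=17, N5=22 → choose N3 (7).
From N3: N2=18, N1=21, N5=23 → choose N2 (18).
From N2: N5=5, N1=11 → choose N5 (5).
From N5: N1=13 → choose N1 (13).
NN route Depot → N4 → N3 → N2 → N5 → N1 → Depot costs 63.
Optimal: Depot → N2 → N5 → N1 → N4 → N3 → Depot costs 57 (by enumerating all 60 distinct tours).
Excess = 63 − 57 = 6.

The nearest-neighbour route is 6 longer than optimal.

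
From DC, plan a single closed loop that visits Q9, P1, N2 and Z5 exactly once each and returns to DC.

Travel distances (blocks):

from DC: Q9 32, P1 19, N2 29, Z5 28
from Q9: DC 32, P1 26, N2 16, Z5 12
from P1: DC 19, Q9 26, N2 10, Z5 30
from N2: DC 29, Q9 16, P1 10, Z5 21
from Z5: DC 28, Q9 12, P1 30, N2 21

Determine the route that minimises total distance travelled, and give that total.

DC-Q9-P1-N2-Z5-DC: 32+26+10+21+28 = 117
DC-Q9-P1-Z5-N2-DC: 32+26+30+21+29 = 138
DC-Q9-N2-P1-Z5-DC: 32+16+10+30+28 = 116
DC-Q9-N2-Z5-P1-DC: 32+16+21+30+19 = 118
DC-Q9-Z5-P1-N2-DC: 32+12+30+10+29 = 113
DC-Q9-Z5-N2-P1-DC: 32+12+21+10+19 = 94
DC-P1-Q9-N2-Z5-DC: 19+26+16+21+28 = 110
DC-P1-Q9-Z5-N2-DC: 19+26+12+21+29 = 107
DC-P1-N2-Q9-Z5-DC: 19+10+16+12+28 = 85
DC-P1-Z5-Q9-N2-DC: 19+30+12+16+29 = 106
DC-N2-Q9-P1-Z5-DC: 29+16+26+30+28 = 129
DC-N2-P1-Q9-Z5-DC: 29+10+26+12+28 = 105
The minimum is 85.
One optimal route: DC → P1 → N2 → Q9 → Z5 → DC (or its reverse).

Shortest round trip = 85 blocks.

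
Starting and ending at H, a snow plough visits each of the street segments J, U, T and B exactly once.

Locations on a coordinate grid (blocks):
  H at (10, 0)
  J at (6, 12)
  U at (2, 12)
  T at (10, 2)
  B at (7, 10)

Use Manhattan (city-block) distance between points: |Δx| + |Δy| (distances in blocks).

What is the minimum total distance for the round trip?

H→J→U→T→B→H: 16+4+18+11+13 = 62
H→J→U→B→T→H: 16+4+7+11+2 = 40
H→J→T→U→B→H: 16+14+18+7+13 = 68
H→J→T→B→U→H: 16+14+11+7+20 = 68
H→J→B→U→T→H: 16+3+7+18+2 = 46
H→J→B→T→U→H: 16+3+11+18+20 = 68
H→U→J→T→B→H: 20+4+14+11+13 = 62
H→U→J→B→T→H: 20+4+3+11+2 = 40
H→U→T→J→B→H: 20+18+14+3+13 = 68
H→U→B→J→T→H: 20+7+3+14+2 = 46
H→T→J→U→B→H: 2+14+4+7+13 = 40
H→T→U→J→B→H: 2+18+4+3+13 = 40
The minimum is 40.
One optimal route: H → J → U → B → T → H (or its reverse).

40 blocks — the shortest possible round trip.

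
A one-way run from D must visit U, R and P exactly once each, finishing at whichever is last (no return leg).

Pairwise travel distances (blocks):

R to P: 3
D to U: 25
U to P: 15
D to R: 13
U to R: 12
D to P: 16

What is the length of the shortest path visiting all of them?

31 blocks — the minimum one-way total.

There are 3! = 6 possible orderings.
D → U → R → P: 25+12+3 = 40
D → U → P → R: 25+15+3 = 43
D → R → U → P: 13+12+15 = 40
D → R → P → U: 13+3+15 = 31
D → P → U → R: 16+15+12 = 43
D → P → R → U: 16+3+12 = 31
The minimum is 31.
One shortest path: D → R → P → U.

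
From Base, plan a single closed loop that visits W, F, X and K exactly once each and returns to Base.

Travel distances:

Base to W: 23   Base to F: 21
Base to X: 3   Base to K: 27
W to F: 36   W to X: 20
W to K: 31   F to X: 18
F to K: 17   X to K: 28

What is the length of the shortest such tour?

There are 12 distinct closed tours to check (reversals are equivalent).
Base→W→F→X→K→Base: 23+36+18+28+27 = 132
Base→W→F→K→X→Base: 23+36+17+28+3 = 107
Base→W→X→F→K→Base: 23+20+18+17+27 = 105
Base→W→X→K→F→Base: 23+20+28+17+21 = 109
Base→W→K→F→X→Base: 23+31+17+18+3 = 92
Base→W→K→X→F→Base: 23+31+28+18+21 = 121
Base→F→W→X→K→Base: 21+36+20+28+27 = 132
Base→F→W→K→X→Base: 21+36+31+28+3 = 119
Base→F→X→W→K→Base: 21+18+20+31+27 = 117
Base→F→K→W→X→Base: 21+17+31+20+3 = 92
Base→X→W→F→K→Base: 3+20+36+17+27 = 103
Base→X→F→W→K→Base: 3+18+36+31+27 = 115
The minimum is 92.
One optimal route: Base → W → K → F → X → Base (or its reverse).

Shortest round trip = 92.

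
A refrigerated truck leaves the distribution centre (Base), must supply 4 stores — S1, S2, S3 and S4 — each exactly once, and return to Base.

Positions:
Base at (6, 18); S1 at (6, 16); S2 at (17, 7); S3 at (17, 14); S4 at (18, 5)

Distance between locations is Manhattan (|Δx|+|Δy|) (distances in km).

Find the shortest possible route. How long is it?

Base - S1 - S2 - S3 - S4 - Base: 2+20+7+10+25 = 64
Base - S1 - S2 - S4 - S3 - Base: 2+20+3+10+15 = 50
Base - S1 - S3 - S2 - S4 - Base: 2+13+7+3+25 = 50
Base - S1 - S3 - S4 - S2 - Base: 2+13+10+3+22 = 50
Base - S1 - S4 - S2 - S3 - Base: 2+23+3+7+15 = 50
Base - S1 - S4 - S3 - S2 - Base: 2+23+10+7+22 = 64
Base - S2 - S1 - S3 - S4 - Base: 22+20+13+10+25 = 90
Base - S2 - S1 - S4 - S3 - Base: 22+20+23+10+15 = 90
Base - S2 - S3 - S1 - S4 - Base: 22+7+13+23+25 = 90
Base - S2 - S4 - S1 - S3 - Base: 22+3+23+13+15 = 76
Base - S3 - S1 - S2 - S4 - Base: 15+13+20+3+25 = 76
Base - S3 - S2 - S1 - S4 - Base: 15+7+20+23+25 = 90
The minimum is 50.
One optimal route: Base → S1 → S2 → S4 → S3 → Base (or its reverse).

50 km — the shortest possible round trip.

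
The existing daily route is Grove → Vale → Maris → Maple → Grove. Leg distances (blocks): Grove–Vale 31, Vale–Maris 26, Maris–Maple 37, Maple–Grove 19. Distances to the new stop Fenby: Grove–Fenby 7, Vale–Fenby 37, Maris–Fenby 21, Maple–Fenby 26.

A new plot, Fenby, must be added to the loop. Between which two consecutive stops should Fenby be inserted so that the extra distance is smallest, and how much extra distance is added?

Adding 10 blocks by placing Fenby on the Maris–Maple leg.

Insertion cost between consecutive stops i–j is d(i,Fenby) + d(Fenby,j) − d(i,j):
  between Grove and Vale: 7 + 37 − 31 = 13
  between Vale and Maris: 37 + 21 − 26 = 32
  between Maris and Maple: 21 + 26 − 37 = 10
  between Maple and Grove: 26 + 7 − 19 = 14
Cheapest insertion is between Maris and Maple, adding 10.
New total = 113 + 10 = 123.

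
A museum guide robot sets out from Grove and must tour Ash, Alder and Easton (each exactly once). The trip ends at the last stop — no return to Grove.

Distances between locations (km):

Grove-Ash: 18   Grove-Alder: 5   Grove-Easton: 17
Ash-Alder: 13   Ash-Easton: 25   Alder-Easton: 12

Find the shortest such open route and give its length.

Minimum one-way distance = 42 km.

There are 3! = 6 possible orderings.
Grove - Ash - Alder - Easton: 18+13+12 = 43
Grove - Ash - Easton - Alder: 18+25+12 = 55
Grove - Alder - Ash - Easton: 5+13+25 = 43
Grove - Alder - Easton - Ash: 5+12+25 = 42
Grove - Easton - Ash - Alder: 17+25+13 = 55
Grove - Easton - Alder - Ash: 17+12+13 = 42
The minimum is 42.
One shortest path: Grove → Alder → Easton → Ash.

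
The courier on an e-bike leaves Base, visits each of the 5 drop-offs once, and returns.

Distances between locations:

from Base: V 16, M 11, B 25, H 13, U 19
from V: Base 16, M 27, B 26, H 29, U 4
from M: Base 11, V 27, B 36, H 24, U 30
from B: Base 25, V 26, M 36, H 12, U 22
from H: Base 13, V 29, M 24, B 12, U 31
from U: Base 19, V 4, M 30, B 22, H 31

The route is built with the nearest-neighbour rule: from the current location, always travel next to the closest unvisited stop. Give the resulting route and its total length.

89 along Base → M → H → B → U → V → Base.

At Base the remaining stops are M 11, H 13, V 16, U 19, B 25; go to M.
At M the remaining stops are H 24, V 27, U 30, B 36; go to H.
At H the remaining stops are B 12, V 29, U 31; go to B.
At B the remaining stops are U 22, V 26; go to U.
At U the remaining stops are V 4; go to V.
Return V→Base: 16.
Total = 11 + 24 + 12 + 22 + 4 + 16 = 89.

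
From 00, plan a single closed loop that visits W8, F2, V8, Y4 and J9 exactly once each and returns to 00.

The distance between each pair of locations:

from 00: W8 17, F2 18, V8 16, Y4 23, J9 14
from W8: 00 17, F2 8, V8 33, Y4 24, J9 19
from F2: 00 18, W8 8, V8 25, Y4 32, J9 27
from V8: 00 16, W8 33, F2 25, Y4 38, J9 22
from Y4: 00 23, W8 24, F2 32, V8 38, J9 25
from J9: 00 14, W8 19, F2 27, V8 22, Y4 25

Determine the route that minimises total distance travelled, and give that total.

Shortest round trip = 112.

There are 60 distinct closed tours to check (reversals are equivalent).
00-W8-F2-V8-Y4-J9-00: 17+8+25+38+25+14 = 127
00-W8-F2-V8-J9-Y4-00: 17+8+25+22+25+23 = 120
00-W8-F2-Y4-V8-J9-00: 17+8+32+38+22+14 = 131
00-W8-F2-Y4-J9-V8-00: 17+8+32+25+22+16 = 120
00-W8-F2-J9-V8-Y4-00: 17+8+27+22+38+23 = 135
00-W8-F2-J9-Y4-V8-00: 17+8+27+25+38+16 = 131
00-W8-V8-F2-Y4-J9-00: 17+33+25+32+25+14 = 146
00-W8-V8-F2-J9-Y4-00: 17+33+25+27+25+23 = 150
00-W8-V8-Y4-F2-J9-00: 17+33+38+32+27+14 = 161
00-W8-V8-Y4-J9-F2-00: 17+33+38+25+27+18 = 158
00-W8-V8-J9-F2-Y4-00: 17+33+22+27+32+23 = 154
00-W8-V8-J9-Y4-F2-00: 17+33+22+25+32+18 = 147
00-W8-Y4-F2-V8-J9-00: 17+24+32+25+22+14 = 134
00-W8-Y4-F2-J9-V8-00: 17+24+32+27+22+16 = 138
… (46 more)
00-V8-F2-W8-Y4-J9-00: 16+25+8+24+25+14 = 112  ← best
The minimum is 112.
One optimal route: 00 → V8 → F2 → W8 → Y4 → J9 → 00 (or its reverse).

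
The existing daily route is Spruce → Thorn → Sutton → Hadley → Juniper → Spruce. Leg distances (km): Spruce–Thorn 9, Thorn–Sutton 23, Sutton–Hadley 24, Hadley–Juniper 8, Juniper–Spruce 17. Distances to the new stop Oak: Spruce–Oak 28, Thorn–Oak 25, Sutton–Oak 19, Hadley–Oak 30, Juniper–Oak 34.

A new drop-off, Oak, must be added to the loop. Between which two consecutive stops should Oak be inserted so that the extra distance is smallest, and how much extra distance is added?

Insertion cost between consecutive stops i–j is d(i,Oak) + d(Oak,j) − d(i,j):
  between Spruce and Thorn: 28 + 25 − 9 = 44
  between Thorn and Sutton: 25 + 19 − 23 = 21
  between Sutton and Hadley: 19 + 30 − 24 = 25
  between Hadley and Juniper: 30 + 34 − 8 = 56
  between Juniper and Spruce: 34 + 28 − 17 = 45
Cheapest insertion is between Thorn and Sutton, adding 21.
New total = 81 + 21 = 102.

+21 km — insert Oak between Thorn and Sutton.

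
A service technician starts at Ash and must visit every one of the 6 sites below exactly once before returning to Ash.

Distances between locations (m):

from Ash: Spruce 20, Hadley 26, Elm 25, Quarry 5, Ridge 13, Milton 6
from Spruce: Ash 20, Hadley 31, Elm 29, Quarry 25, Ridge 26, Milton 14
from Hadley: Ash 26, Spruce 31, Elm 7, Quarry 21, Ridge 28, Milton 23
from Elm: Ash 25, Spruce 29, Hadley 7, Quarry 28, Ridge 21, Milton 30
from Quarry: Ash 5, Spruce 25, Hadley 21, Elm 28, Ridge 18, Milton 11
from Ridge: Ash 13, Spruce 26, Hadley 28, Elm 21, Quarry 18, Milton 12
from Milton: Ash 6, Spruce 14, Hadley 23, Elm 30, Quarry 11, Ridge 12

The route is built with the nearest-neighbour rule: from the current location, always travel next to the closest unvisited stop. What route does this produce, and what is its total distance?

Ash → [Quarry:5 / Milton:6 / Ridge:13 / Spruce:20 / Elm:25 / Hadley:26] → Quarry (5)
Quarry → [Milton:11 / Ridge:18 / Hadley:21 / Spruce:25 / Elm:28] → Milton (11)
Milton → [Ridge:12 / Spruce:14 / Hadley:23 / Elm:30] → Ridge (12)
Ridge → [Elm:21 / Spruce:26 / Hadley:28] → Elm (21)
Elm → [Hadley:7 / Spruce:29] → Hadley (7)
Hadley → [Spruce:31] → Spruce (31)
Return Spruce→Ash: 20.
Total = 5 + 11 + 12 + 21 + 7 + 31 + 20 = 107.

107 m along Ash → Quarry → Milton → Ridge → Elm → Hadley → Spruce → Ash.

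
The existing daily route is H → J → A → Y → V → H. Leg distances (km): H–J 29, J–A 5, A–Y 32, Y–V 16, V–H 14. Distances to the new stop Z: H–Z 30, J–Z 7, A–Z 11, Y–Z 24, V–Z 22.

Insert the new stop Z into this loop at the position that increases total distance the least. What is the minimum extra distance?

Minimum extra distance: 3 km, inserting Z between A and Y.

Insertion cost between consecutive stops i–j is d(i,Z) + d(Z,j) − d(i,j):
  between H and J: 30 + 7 − 29 = 8
  between J and A: 7 + 11 − 5 = 13
  between A and Y: 11 + 24 − 32 = 3
  between Y and V: 24 + 22 − 16 = 30
  between V and H: 22 + 30 − 14 = 38
Cheapest insertion is between A and Y, adding 3.
New total = 96 + 3 = 99.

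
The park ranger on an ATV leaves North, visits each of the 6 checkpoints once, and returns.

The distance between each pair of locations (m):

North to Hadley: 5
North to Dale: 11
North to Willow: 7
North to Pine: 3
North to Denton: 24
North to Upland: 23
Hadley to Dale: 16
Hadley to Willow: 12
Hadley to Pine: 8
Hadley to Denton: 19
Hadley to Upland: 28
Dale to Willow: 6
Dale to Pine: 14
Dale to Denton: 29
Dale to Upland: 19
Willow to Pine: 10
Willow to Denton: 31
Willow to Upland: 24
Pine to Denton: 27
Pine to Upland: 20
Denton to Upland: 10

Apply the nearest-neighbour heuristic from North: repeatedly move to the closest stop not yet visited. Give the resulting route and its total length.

North → [Pine:3 / Hadley:5 / Willow:7 / Dale:11 / Upland:23 / Denton:24] → Pine (3)
Pine → [Hadley:8 / Willow:10 / Dale:14 / Upland:20 / Denton:27] → Hadley (8)
Hadley → [Willow:12 / Dale:16 / Denton:19 / Upland:28] → Willow (12)
Willow → [Dale:6 / Upland:24 / Denton:31] → Dale (6)
Dale → [Upland:19 / Denton:29] → Upland (19)
Upland → [Denton:10] → Denton (10)
Return Denton→North: 24.
Total = 3 + 8 + 12 + 6 + 19 + 10 + 24 = 82.

82 m along North → Pine → Hadley → Willow → Dale → Upland → Denton → North.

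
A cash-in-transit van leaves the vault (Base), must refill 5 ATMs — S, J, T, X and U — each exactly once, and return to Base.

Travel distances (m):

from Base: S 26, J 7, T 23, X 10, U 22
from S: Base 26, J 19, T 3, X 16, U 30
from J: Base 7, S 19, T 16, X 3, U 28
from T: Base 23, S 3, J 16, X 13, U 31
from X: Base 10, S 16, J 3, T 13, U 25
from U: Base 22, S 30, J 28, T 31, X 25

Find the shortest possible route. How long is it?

Minimum total distance: 78 m.

Base → S → J → T → X → U → Base: 26+19+16+13+25+22 = 121
Base → S → J → T → U → X → Base: 26+19+16+31+25+10 = 127
Base → S → J → X → T → U → Base: 26+19+3+13+31+22 = 114
Base → S → J → X → U → T → Base: 26+19+3+25+31+23 = 127
Base → S → J → U → T → X → Base: 26+19+28+31+13+10 = 127
Base → S → J → U → X → T → Base: 26+19+28+25+13+23 = 134
Base → S → T → J → X → U → Base: 26+3+16+3+25+22 = 95
Base → S → T → J → U → X → Base: 26+3+16+28+25+10 = 108
Base → S → T → X → J → U → Base: 26+3+13+3+28+22 = 95
Base → S → T → X → U → J → Base: 26+3+13+25+28+7 = 102
Base → S → T → U → J → X → Base: 26+3+31+28+3+10 = 101
Base → S → T → U → X → J → Base: 26+3+31+25+3+7 = 95
Base → S → X → J → T → U → Base: 26+16+3+16+31+22 = 114
Base → S → X → J → U → T → Base: 26+16+3+28+31+23 = 127
… (46 more)
Base → J → X → T → S → U → Base: 7+3+13+3+30+22 = 78  ← best
The minimum is 78.
One optimal route: Base → J → X → T → S → U → Base (or its reverse).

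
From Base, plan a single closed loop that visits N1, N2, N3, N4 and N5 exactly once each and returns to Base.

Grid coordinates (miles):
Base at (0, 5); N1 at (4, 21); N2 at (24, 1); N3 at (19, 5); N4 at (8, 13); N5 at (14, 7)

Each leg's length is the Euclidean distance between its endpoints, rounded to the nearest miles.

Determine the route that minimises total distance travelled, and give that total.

Minimum total distance: 68 miles.

Base - N1 - N2 - N3 - N4 - N5 - Base: 16+28+6+14+8+14 = 86
Base - N1 - N2 - N3 - N5 - N4 - Base: 16+28+6+5+8+11 = 74
Base - N1 - N2 - N4 - N3 - N5 - Base: 16+28+20+14+5+14 = 97
Base - N1 - N2 - N4 - N5 - N3 - Base: 16+28+20+8+5+19 = 96
Base - N1 - N2 - N5 - N3 - N4 - Base: 16+28+12+5+14+11 = 86
Base - N1 - N2 - N5 - N4 - N3 - Base: 16+28+12+8+14+19 = 97
Base - N1 - N3 - N2 - N4 - N5 - Base: 16+22+6+20+8+14 = 86
Base - N1 - N3 - N2 - N5 - N4 - Base: 16+22+6+12+8+11 = 75
Base - N1 - N3 - N4 - N2 - N5 - Base: 16+22+14+20+12+14 = 98
Base - N1 - N3 - N4 - N5 - N2 - Base: 16+22+14+8+12+24 = 96
Base - N1 - N3 - N5 - N2 - N4 - Base: 16+22+5+12+20+11 = 86
Base - N1 - N3 - N5 - N4 - N2 - Base: 16+22+5+8+20+24 = 95
Base - N1 - N4 - N2 - N3 - N5 - Base: 16+9+20+6+5+14 = 70
Base - N1 - N4 - N2 - N5 - N3 - Base: 16+9+20+12+5+19 = 81
… (46 more)
Base - N1 - N4 - N5 - N3 - N2 - Base: 16+9+8+5+6+24 = 68  ← best
The minimum is 68.
One optimal route: Base → N1 → N4 → N5 → N3 → N2 → Base (or its reverse).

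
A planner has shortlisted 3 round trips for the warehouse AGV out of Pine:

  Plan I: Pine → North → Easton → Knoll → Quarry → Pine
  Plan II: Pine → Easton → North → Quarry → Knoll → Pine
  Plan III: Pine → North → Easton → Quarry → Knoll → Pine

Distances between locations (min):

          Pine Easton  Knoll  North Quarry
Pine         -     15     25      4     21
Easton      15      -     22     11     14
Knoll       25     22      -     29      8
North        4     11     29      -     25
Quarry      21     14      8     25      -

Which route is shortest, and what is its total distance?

Shortest is Plan III, total 62 min.

Plan I: 4 + 11 + 22 + 8 + 21 = 66
Plan II: 15 + 11 + 25 + 8 + 25 = 84
Plan III: 4 + 11 + 14 + 8 + 25 = 62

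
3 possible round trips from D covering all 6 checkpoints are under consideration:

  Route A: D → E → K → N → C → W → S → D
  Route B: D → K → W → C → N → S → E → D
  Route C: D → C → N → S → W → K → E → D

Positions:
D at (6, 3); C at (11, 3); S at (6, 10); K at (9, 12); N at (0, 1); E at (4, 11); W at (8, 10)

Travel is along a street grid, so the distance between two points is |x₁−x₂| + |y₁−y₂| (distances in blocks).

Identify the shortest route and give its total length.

Shortest is Route C, total 54 blocks.

Route A: 10 + 6 + 20 + 13 + 10 + 2 + 7 = 68
Route B: 12 + 3 + 10 + 13 + 15 + 3 + 10 = 66
Route C: 5 + 13 + 15 + 2 + 3 + 6 + 10 = 54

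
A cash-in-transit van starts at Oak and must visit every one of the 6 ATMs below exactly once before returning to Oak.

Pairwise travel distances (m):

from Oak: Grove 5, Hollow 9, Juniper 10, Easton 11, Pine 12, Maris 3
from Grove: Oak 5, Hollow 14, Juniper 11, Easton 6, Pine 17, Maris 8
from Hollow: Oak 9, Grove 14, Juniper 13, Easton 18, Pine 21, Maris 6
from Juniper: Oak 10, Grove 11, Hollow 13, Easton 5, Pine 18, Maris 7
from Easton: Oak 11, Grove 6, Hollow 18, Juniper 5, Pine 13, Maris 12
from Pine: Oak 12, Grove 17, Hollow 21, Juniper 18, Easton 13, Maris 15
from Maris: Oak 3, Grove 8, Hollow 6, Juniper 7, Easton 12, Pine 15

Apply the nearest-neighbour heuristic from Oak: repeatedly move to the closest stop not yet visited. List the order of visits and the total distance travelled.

Nearest-neighbour total = 62 m; route Oak → Maris → Hollow → Juniper → Easton → Grove → Pine → Oak.

From Oak: distances to unvisited — Maris=3, Grove=5, Hollow=9, Juniper=10, Easton=11, Pine=12. Nearest is Maris (3).
From Maris: distances to unvisited — Hollow=6, Juniper=7, Grove=8, Easton=12, Pine=15. Nearest is Hollow (6).
From Hollow: distances to unvisited — Juniper=13, Grove=14, Easton=18, Pine=21. Nearest is Juniper (13).
From Juniper: distances to unvisited — Easton=5, Grove=11, Pine=18. Nearest is Easton (5).
From Easton: distances to unvisited — Grove=6, Pine=13. Nearest is Grove (6).
From Grove: distances to unvisited — Pine=17. Nearest is Pine (17).
Return Pine→Oak: 12.
Total = 3 + 6 + 13 + 5 + 6 + 17 + 12 = 62.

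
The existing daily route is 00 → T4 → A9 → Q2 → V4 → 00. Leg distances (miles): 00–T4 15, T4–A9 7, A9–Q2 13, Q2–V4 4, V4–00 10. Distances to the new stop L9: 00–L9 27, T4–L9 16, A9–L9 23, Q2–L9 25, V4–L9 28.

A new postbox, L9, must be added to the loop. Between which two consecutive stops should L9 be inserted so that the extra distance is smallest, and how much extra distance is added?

+28 miles — insert L9 between 00 and T4.

Insertion cost between consecutive stops i–j is d(i,L9) + d(L9,j) − d(i,j):
  between 00 and T4: 27 + 16 − 15 = 28
  between T4 and A9: 16 + 23 − 7 = 32
  between A9 and Q2: 23 + 25 − 13 = 35
  between Q2 and V4: 25 + 28 − 4 = 49
  between V4 and 00: 28 + 27 − 10 = 45
Cheapest insertion is between 00 and T4, adding 28.
New total = 49 + 28 = 77.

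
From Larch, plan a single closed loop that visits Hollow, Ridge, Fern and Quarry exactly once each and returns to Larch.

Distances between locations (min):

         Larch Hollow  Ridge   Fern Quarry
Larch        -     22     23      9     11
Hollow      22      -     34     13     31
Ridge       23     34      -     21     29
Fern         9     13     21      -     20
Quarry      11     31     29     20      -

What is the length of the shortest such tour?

96 min — the shortest possible round trip.

Larch-Hollow-Ridge-Fern-Quarry-Larch: 22+34+21+20+11 = 108
Larch-Hollow-Ridge-Quarry-Fern-Larch: 22+34+29+20+9 = 114
Larch-Hollow-Fern-Ridge-Quarry-Larch: 22+13+21+29+11 = 96
Larch-Hollow-Fern-Quarry-Ridge-Larch: 22+13+20+29+23 = 107
Larch-Hollow-Quarry-Ridge-Fern-Larch: 22+31+29+21+9 = 112
Larch-Hollow-Quarry-Fern-Ridge-Larch: 22+31+20+21+23 = 117
Larch-Ridge-Hollow-Fern-Quarry-Larch: 23+34+13+20+11 = 101
Larch-Ridge-Hollow-Quarry-Fern-Larch: 23+34+31+20+9 = 117
Larch-Ridge-Fern-Hollow-Quarry-Larch: 23+21+13+31+11 = 99
Larch-Ridge-Quarry-Hollow-Fern-Larch: 23+29+31+13+9 = 105
Larch-Fern-Hollow-Ridge-Quarry-Larch: 9+13+34+29+11 = 96
Larch-Fern-Ridge-Hollow-Quarry-Larch: 9+21+34+31+11 = 106
The minimum is 96.
One optimal route: Larch → Hollow → Fern → Ridge → Quarry → Larch (or its reverse).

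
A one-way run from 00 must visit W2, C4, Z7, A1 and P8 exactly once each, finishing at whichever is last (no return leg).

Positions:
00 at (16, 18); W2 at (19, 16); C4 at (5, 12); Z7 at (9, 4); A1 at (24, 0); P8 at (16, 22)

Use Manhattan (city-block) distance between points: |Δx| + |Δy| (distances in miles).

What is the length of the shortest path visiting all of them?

There are 5! = 120 possible orderings.
00 - W2 - C4 - Z7 - A1 - P8: 5+18+12+19+30 = 84
00 - W2 - C4 - Z7 - P8 - A1: 5+18+12+25+30 = 90
00 - W2 - C4 - A1 - Z7 - P8: 5+18+31+19+25 = 98
00 - W2 - C4 - A1 - P8 - Z7: 5+18+31+30+25 = 109
00 - W2 - C4 - P8 - Z7 - A1: 5+18+21+25+19 = 88
00 - W2 - C4 - P8 - A1 - Z7: 5+18+21+30+19 = 93
00 - W2 - Z7 - C4 - A1 - P8: 5+22+12+31+30 = 100
00 - W2 - Z7 - C4 - P8 - A1: 5+22+12+21+30 = 90
00 - W2 - Z7 - A1 - C4 - P8: 5+22+19+31+21 = 98
00 - W2 - Z7 - A1 - P8 - C4: 5+22+19+30+21 = 97
00 - W2 - Z7 - P8 - C4 - A1: 5+22+25+21+31 = 104
00 - W2 - Z7 - P8 - A1 - C4: 5+22+25+30+31 = 113
00 - W2 - A1 - C4 - Z7 - P8: 5+21+31+12+25 = 94
00 - W2 - A1 - C4 - P8 - Z7: 5+21+31+21+25 = 103
… (106 more)
00 - P8 - W2 - C4 - Z7 - A1: 4+9+18+12+19 = 62  ← best
The minimum is 62.
One shortest path: 00 → P8 → W2 → C4 → Z7 → A1.

62 miles — the minimum one-way total.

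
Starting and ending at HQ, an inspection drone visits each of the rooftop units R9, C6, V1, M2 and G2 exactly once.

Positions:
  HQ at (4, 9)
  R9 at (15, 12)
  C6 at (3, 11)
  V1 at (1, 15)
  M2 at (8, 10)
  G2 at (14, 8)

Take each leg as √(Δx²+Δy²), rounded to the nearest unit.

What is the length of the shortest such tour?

34 — the shortest possible round trip.

HQ → R9 → C6 → V1 → M2 → G2 → HQ: 11+12+4+9+6+10 = 52
HQ → R9 → C6 → V1 → G2 → M2 → HQ: 11+12+4+15+6+4 = 52
HQ → R9 → C6 → M2 → V1 → G2 → HQ: 11+12+5+9+15+10 = 62
HQ → R9 → C6 → M2 → G2 → V1 → HQ: 11+12+5+6+15+7 = 56
HQ → R9 → C6 → G2 → V1 → M2 → HQ: 11+12+11+15+9+4 = 62
HQ → R9 → C6 → G2 → M2 → V1 → HQ: 11+12+11+6+9+7 = 56
HQ → R9 → V1 → C6 → M2 → G2 → HQ: 11+14+4+5+6+10 = 50
HQ → R9 → V1 → C6 → G2 → M2 → HQ: 11+14+4+11+6+4 = 50
HQ → R9 → V1 → M2 → C6 → G2 → HQ: 11+14+9+5+11+10 = 60
HQ → R9 → V1 → M2 → G2 → C6 → HQ: 11+14+9+6+11+2 = 53
HQ → R9 → V1 → G2 → C6 → M2 → HQ: 11+14+15+11+5+4 = 60
HQ → R9 → V1 → G2 → M2 → C6 → HQ: 11+14+15+6+5+2 = 53
HQ → R9 → M2 → C6 → V1 → G2 → HQ: 11+7+5+4+15+10 = 52
HQ → R9 → M2 → C6 → G2 → V1 → HQ: 11+7+5+11+15+7 = 56
… (46 more)
HQ → C6 → V1 → R9 → G2 → M2 → HQ: 2+4+14+4+6+4 = 34  ← best
The minimum is 34.
One optimal route: HQ → C6 → V1 → R9 → G2 → M2 → HQ (or its reverse).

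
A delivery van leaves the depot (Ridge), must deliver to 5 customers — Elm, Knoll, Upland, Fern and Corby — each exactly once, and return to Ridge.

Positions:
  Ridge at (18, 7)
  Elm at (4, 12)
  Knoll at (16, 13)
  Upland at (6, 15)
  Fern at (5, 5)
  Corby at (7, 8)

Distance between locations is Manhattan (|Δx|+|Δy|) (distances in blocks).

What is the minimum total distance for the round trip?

Ridge → Elm → Knoll → Upland → Fern → Corby → Ridge: 19+13+12+11+5+12 = 72
Ridge → Elm → Knoll → Upland → Corby → Fern → Ridge: 19+13+12+8+5+15 = 72
Ridge → Elm → Knoll → Fern → Upland → Corby → Ridge: 19+13+19+11+8+12 = 82
Ridge → Elm → Knoll → Fern → Corby → Upland → Ridge: 19+13+19+5+8+20 = 84
Ridge → Elm → Knoll → Corby → Upland → Fern → Ridge: 19+13+14+8+11+15 = 80
Ridge → Elm → Knoll → Corby → Fern → Upland → Ridge: 19+13+14+5+11+20 = 82
Ridge → Elm → Upland → Knoll → Fern → Corby → Ridge: 19+5+12+19+5+12 = 72
Ridge → Elm → Upland → Knoll → Corby → Fern → Ridge: 19+5+12+14+5+15 = 70
Ridge → Elm → Upland → Fern → Knoll → Corby → Ridge: 19+5+11+19+14+12 = 80
Ridge → Elm → Upland → Fern → Corby → Knoll → Ridge: 19+5+11+5+14+8 = 62
Ridge → Elm → Upland → Corby → Knoll → Fern → Ridge: 19+5+8+14+19+15 = 80
Ridge → Elm → Upland → Corby → Fern → Knoll → Ridge: 19+5+8+5+19+8 = 64
Ridge → Elm → Fern → Knoll → Upland → Corby → Ridge: 19+8+19+12+8+12 = 78
Ridge → Elm → Fern → Knoll → Corby → Upland → Ridge: 19+8+19+14+8+20 = 88
… (46 more)
Ridge → Knoll → Upland → Elm → Fern → Corby → Ridge: 8+12+5+8+5+12 = 50  ← best
The minimum is 50.
One optimal route: Ridge → Knoll → Upland → Elm → Fern → Corby → Ridge (or its reverse).

Shortest round trip = 50 blocks.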